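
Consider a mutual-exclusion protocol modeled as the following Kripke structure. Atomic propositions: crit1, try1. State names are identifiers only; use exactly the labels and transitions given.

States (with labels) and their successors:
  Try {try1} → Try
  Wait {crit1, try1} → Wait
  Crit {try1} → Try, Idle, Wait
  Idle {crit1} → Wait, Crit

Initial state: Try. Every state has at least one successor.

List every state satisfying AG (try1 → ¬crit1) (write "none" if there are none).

{Try}

States satisfying try1 → ¬crit1: {Try, Crit, Idle}.
States satisfying AG (try1 → ¬crit1): {Try}.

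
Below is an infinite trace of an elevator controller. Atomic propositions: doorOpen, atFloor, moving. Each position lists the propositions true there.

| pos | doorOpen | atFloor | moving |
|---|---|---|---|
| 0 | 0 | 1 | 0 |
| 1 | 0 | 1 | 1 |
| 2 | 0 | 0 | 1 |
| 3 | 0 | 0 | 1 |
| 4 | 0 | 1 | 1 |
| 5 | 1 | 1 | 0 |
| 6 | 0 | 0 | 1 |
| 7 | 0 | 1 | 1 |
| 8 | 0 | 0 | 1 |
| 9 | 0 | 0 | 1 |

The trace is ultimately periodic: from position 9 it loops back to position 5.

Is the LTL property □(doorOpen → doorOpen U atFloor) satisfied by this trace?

Yes

doorOpen → doorOpen U atFloor holds at every position 0..9, and those are all positions ever visited, so □(doorOpen → doorOpen U atFloor) holds.
Positions where doorOpen holds: 5.
Check doorOpen U atFloor at each: 5→ok.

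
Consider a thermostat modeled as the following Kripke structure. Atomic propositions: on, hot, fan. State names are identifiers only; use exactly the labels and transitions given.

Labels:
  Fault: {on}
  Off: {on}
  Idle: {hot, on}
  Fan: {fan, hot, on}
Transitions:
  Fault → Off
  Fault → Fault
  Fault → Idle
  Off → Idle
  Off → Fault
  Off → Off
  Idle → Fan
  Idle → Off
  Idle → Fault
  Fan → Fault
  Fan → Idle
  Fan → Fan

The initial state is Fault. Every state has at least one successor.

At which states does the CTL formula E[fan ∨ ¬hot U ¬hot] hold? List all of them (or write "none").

{Fault, Off, Fan}

States satisfying fan ∨ ¬hot: {Fault, Off, Fan}.
States satisfying ¬hot: {Fault, Off}.
States satisfying E[fan ∨ ¬hot U ¬hot]: {Fault, Off, Fan}.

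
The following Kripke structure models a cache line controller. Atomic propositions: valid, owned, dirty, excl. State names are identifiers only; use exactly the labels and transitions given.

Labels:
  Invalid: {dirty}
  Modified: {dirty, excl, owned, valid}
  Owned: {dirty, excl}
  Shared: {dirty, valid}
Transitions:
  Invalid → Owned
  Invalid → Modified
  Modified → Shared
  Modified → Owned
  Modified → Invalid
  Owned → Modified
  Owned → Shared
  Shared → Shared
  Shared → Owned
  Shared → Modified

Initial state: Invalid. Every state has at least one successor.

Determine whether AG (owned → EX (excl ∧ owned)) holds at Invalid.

States satisfying owned → EX (excl ∧ owned): {Invalid, Owned, Shared}.
States satisfying AG (owned → EX (excl ∧ owned)): ∅.
Modified is reachable from Invalid and violates owned → EX (excl ∧ owned), so AG fails at Invalid.
Invalid ∉ Sat(AG (owned → EX (excl ∧ owned))).

Violated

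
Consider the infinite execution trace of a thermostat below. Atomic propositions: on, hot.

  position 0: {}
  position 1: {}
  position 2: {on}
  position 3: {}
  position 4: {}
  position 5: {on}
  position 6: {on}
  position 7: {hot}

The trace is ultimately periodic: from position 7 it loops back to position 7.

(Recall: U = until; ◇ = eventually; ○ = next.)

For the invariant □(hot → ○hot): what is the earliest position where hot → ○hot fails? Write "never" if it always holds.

never

hot → ○hot holds at every position 0..7, and those are all the positions the trace ever visits, so the invariant □(hot → ○hot) is never violated.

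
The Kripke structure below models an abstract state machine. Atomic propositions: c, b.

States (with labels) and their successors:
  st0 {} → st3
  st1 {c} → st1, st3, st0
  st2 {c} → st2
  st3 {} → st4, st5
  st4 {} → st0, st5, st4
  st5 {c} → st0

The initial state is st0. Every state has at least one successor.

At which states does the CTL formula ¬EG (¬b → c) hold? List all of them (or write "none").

States satisfying ¬b → c: {st1, st2, st5}.
States satisfying EG (¬b → c): {st1, st2}.
States satisfying ¬EG (¬b → c): {st0, st3, st4, st5}.

{st0, st3, st4, st5}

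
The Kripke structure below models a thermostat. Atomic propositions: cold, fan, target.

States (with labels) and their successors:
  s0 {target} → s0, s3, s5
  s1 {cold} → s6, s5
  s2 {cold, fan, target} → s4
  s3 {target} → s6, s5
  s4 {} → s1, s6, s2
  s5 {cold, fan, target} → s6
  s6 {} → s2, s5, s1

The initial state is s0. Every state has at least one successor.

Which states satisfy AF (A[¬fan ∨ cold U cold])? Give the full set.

States satisfying A[¬fan ∨ cold U cold]: {s1, s2, s3, s4, s5, s6}.
States satisfying AF (A[¬fan ∨ cold U cold]): {s1, s2, s3, s4, s5, s6}.

{s1, s2, s3, s4, s5, s6}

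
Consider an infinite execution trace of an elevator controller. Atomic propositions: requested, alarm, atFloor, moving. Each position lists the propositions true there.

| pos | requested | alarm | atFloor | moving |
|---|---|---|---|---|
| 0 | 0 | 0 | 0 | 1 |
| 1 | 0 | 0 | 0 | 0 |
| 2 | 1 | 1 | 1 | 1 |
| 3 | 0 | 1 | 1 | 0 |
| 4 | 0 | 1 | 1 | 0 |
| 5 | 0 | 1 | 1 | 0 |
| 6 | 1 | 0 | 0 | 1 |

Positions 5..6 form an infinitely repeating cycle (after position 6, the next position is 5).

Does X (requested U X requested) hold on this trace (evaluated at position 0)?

Satisfied

The position after 0 is 1; requested U X requested is true there.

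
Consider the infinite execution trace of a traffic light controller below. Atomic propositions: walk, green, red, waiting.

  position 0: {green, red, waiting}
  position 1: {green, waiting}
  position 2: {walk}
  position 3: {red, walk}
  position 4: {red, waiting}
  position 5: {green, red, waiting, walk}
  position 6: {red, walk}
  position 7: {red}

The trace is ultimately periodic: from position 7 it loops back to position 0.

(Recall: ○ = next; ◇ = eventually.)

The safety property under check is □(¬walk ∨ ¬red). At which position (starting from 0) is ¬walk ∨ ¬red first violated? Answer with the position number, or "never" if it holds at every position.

Check ¬walk ∨ ¬red at each position in order: 0 ✓, 1 ✓, 2 ✓.
At position 3 the labels are {red, walk}, so ¬walk ∨ ¬red is false there. This is the first violation.

3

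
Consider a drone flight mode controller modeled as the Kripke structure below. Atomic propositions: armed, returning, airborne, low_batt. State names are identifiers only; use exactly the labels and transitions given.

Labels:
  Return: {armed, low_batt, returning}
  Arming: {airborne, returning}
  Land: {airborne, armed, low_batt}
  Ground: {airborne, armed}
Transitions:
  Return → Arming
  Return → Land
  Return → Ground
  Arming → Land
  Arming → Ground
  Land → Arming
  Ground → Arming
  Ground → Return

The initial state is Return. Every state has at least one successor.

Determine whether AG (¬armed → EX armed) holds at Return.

Holds

States satisfying ¬armed → EX armed: {Return, Arming, Land, Ground}.
States satisfying AG (¬armed → EX armed): {Return, Arming, Land, Ground}.
Every state reachable from Return satisfies ¬armed → EX armed.
Return ∈ Sat(AG (¬armed → EX armed)).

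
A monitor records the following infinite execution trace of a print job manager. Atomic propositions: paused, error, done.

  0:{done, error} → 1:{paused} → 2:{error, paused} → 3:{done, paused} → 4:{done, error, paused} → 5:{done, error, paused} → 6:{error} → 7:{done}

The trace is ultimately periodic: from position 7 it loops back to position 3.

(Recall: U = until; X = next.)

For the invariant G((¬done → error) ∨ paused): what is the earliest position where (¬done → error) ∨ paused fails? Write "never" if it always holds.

never

(¬done → error) ∨ paused holds at every position 0..7, and those are all the positions the trace ever visits, so the invariant G((¬done → error) ∨ paused) is never violated.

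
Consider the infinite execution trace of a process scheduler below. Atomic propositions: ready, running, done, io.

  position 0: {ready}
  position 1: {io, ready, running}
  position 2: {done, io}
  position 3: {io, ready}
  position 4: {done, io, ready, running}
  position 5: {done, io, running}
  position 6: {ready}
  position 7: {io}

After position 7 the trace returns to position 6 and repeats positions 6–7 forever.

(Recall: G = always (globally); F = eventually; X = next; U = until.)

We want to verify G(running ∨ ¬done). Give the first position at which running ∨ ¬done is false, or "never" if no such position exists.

Check running ∨ ¬done at each position in order: 0 ✓, 1 ✓.
At position 2 the labels are {done, io}, so running ∨ ¬done is false there. This is the first violation.

2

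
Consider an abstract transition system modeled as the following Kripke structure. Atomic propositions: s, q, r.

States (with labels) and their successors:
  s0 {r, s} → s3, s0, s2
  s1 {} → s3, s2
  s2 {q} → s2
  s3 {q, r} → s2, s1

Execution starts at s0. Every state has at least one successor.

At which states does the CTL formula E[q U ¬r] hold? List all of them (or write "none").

{s1, s2, s3}

States satisfying q: {s2, s3}.
States satisfying ¬r: {s1, s2}.
States satisfying E[q U ¬r]: {s1, s2, s3}.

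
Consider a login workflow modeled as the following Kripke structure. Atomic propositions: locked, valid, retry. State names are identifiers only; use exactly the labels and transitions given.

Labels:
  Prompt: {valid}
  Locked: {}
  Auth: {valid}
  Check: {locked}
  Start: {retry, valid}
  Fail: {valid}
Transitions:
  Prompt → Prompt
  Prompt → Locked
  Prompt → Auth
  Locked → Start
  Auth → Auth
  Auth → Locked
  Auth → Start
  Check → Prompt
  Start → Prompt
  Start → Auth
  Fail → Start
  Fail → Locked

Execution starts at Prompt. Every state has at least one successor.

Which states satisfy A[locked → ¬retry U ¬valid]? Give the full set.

{Locked, Check}

States satisfying locked → ¬retry: {Prompt, Locked, Auth, Check, Start, Fail}.
States satisfying ¬valid: {Locked, Check}.
States satisfying A[locked → ¬retry U ¬valid]: {Locked, Check}.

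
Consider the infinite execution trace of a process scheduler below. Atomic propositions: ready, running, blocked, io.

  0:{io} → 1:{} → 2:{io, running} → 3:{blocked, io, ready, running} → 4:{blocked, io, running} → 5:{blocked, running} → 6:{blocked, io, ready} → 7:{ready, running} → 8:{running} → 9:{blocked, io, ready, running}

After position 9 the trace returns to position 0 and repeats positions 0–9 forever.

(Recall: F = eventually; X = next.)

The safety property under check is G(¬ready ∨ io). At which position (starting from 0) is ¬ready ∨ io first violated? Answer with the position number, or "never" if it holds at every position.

Check ¬ready ∨ io at each position in order: 0 ✓, 1 ✓, 2 ✓, 3 ✓, 4 ✓, 5 ✓, 6 ✓.
At position 7 the labels are {ready, running}, so ¬ready ∨ io is false there. This is the first violation.

7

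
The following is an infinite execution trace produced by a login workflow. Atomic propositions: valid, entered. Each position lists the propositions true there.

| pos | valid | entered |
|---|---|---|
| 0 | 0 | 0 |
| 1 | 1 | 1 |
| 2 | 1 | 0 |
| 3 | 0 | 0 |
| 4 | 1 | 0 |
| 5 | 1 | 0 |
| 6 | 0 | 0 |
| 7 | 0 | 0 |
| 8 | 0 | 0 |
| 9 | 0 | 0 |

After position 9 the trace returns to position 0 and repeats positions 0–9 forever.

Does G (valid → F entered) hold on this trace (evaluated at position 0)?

valid → F entered holds at every position 0..9, and those are all positions ever visited, so G (valid → F entered) holds.
Positions where valid holds: 1, 2, 4, 5.
Check F entered at each: 1→ok, 2→ok, 4→ok, 5→ok.

Yes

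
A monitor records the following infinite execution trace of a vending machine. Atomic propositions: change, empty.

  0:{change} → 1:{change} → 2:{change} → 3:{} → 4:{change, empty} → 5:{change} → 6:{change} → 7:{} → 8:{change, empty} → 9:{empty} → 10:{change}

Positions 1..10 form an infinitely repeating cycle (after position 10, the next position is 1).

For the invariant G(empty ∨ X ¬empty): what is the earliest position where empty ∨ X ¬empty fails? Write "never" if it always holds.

3

Check empty ∨ X ¬empty at each position in order: 0 ✓, 1 ✓, 2 ✓.
At position 3 the labels are {} and the next position 4 has {change, empty}, so empty ∨ X ¬empty is false there. This is the first violation.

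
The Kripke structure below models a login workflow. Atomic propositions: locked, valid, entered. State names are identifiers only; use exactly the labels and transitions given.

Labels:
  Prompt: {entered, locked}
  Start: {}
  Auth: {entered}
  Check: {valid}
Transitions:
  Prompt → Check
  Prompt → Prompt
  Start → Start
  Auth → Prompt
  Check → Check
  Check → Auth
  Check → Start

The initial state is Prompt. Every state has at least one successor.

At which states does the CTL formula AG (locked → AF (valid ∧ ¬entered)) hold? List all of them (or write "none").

{Start}

States satisfying locked → AF (valid ∧ ¬entered): {Start, Auth, Check}.
States satisfying AG (locked → AF (valid ∧ ¬entered)): {Start}.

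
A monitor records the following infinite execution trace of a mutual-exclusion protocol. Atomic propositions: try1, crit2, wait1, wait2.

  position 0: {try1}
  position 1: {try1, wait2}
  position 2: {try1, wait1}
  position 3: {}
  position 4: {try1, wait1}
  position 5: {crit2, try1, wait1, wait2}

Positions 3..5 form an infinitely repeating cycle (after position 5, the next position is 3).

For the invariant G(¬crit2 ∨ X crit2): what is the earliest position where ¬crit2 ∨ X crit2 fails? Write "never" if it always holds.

Check ¬crit2 ∨ X crit2 at each position in order: 0 ✓, 1 ✓, 2 ✓, 3 ✓, 4 ✓.
At position 5 the labels are {crit2, try1, wait1, wait2} and the next position 3 has {}, so ¬crit2 ∨ X crit2 is false there. This is the first violation.

5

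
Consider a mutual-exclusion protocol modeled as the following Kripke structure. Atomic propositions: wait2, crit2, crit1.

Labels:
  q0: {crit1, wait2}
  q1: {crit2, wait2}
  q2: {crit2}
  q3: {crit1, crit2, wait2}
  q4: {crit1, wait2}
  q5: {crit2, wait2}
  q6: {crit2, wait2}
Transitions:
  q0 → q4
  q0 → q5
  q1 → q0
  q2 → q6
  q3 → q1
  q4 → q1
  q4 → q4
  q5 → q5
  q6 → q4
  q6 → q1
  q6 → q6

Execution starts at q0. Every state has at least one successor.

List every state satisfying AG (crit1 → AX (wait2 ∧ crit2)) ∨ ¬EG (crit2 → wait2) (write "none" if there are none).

States satisfying crit1 → AX (wait2 ∧ crit2): {q1, q2, q3, q5, q6}.
States satisfying AG (crit1 → AX (wait2 ∧ crit2)): {q5}.
States satisfying crit2 → wait2: {q0, q1, q3, q4, q5, q6}.
States satisfying EG (crit2 → wait2): {q0, q1, q3, q4, q5, q6}.
States satisfying ¬EG (crit2 → wait2): {q2}.
States satisfying AG (crit1 → AX (wait2 ∧ crit2)) ∨ ¬EG (crit2 → wait2): {q2, q5}.

{q2, q5}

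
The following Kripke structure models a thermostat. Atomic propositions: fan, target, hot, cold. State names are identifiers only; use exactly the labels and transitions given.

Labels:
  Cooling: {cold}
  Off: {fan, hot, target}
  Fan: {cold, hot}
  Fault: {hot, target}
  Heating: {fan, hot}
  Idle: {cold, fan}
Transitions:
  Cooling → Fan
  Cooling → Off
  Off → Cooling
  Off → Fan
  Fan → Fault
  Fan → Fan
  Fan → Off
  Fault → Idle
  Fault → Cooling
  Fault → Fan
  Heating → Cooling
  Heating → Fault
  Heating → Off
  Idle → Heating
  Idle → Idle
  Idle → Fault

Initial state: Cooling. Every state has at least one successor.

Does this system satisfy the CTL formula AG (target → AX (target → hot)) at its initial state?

States satisfying target → AX (target → hot): {Cooling, Off, Fan, Fault, Heating, Idle}.
States satisfying AG (target → AX (target → hot)): {Cooling, Off, Fan, Fault, Heating, Idle}.
Every state reachable from Cooling satisfies target → AX (target → hot).
Cooling ∈ Sat(AG (target → AX (target → hot))).

Holds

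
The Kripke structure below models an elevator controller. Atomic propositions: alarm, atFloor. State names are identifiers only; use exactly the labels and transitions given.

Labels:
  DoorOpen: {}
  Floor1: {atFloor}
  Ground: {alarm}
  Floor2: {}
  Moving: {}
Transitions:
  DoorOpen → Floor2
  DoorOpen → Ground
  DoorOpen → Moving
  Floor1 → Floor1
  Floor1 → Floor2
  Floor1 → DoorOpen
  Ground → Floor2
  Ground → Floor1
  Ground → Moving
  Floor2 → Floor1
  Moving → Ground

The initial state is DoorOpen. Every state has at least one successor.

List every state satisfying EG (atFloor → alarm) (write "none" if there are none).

States satisfying atFloor → alarm: {DoorOpen, Ground, Floor2, Moving}.
States satisfying EG (atFloor → alarm): {DoorOpen, Ground, Moving}.

{DoorOpen, Ground, Moving}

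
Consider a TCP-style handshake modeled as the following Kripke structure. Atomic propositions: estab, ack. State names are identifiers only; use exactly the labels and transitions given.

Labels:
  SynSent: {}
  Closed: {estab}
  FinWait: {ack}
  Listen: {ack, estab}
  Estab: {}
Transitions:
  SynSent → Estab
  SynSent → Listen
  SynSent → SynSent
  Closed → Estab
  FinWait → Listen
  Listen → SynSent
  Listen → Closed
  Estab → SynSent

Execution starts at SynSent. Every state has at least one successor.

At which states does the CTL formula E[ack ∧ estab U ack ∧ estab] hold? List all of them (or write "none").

{Listen}

States satisfying ack ∧ estab: {Listen}.
States satisfying E[ack ∧ estab U ack ∧ estab]: {Listen}.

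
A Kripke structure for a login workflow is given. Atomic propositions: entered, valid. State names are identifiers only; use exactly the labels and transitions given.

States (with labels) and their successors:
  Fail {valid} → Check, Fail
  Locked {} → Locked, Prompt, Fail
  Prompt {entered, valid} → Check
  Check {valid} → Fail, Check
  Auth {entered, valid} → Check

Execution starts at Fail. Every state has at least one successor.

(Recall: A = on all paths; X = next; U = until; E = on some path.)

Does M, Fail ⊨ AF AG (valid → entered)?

No

States satisfying AG (valid → entered): ∅.
States satisfying AF AG (valid → entered): ∅.
There is a path from Fail along which AG (valid → entered) never holds.
Fail ∉ Sat(AF AG (valid → entered)).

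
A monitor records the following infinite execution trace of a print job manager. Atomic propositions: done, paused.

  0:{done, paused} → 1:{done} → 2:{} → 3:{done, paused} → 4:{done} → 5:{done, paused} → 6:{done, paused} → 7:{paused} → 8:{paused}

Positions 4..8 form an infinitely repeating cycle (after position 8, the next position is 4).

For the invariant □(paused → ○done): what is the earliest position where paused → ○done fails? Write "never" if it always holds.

6

Check paused → ○done at each position in order: 0 ✓, 1 ✓, 2 ✓, 3 ✓, 4 ✓, 5 ✓.
At position 6 the labels are {done, paused} and the next position 7 has {paused}, so paused → ○done is false there. This is the first violation.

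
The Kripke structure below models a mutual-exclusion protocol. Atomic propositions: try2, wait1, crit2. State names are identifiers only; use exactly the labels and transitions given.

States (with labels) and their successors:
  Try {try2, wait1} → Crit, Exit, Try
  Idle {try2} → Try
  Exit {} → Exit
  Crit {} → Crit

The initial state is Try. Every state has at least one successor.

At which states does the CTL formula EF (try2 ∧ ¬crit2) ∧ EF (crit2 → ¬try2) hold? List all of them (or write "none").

{Try, Idle}

States satisfying try2 ∧ ¬crit2: {Try, Idle}.
States satisfying EF (try2 ∧ ¬crit2): {Try, Idle}.
States satisfying crit2 → ¬try2: {Try, Idle, Exit, Crit}.
States satisfying EF (crit2 → ¬try2): {Try, Idle, Exit, Crit}.
States satisfying EF (try2 ∧ ¬crit2) ∧ EF (crit2 → ¬try2): {Try, Idle}.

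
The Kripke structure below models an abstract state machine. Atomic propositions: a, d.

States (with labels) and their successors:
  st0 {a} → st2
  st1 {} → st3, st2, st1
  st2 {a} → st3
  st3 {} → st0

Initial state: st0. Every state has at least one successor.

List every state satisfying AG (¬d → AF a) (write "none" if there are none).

{st0, st2, st3}

States satisfying ¬d → AF a: {st0, st2, st3}.
States satisfying AG (¬d → AF a): {st0, st2, st3}.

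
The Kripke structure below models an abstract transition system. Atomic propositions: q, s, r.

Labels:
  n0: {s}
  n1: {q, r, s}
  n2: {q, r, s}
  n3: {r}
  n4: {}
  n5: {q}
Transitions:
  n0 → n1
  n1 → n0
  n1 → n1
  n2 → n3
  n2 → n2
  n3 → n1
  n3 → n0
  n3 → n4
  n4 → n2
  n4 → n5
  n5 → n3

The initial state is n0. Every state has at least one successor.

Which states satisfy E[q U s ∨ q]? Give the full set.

{n0, n1, n2, n5}

States satisfying q: {n1, n2, n5}.
States satisfying s ∨ q: {n0, n1, n2, n5}.
States satisfying E[q U s ∨ q]: {n0, n1, n2, n5}.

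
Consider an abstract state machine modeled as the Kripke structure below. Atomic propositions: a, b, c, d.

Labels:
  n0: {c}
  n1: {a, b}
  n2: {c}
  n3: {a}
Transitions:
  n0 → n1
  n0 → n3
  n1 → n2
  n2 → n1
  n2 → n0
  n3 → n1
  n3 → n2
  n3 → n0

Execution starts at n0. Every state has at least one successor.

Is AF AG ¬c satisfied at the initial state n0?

States satisfying AG ¬c: ∅.
States satisfying AF AG ¬c: ∅.
There is a path from n0 along which AG ¬c never holds.
n0 ∉ Sat(AF AG ¬c).

Does not hold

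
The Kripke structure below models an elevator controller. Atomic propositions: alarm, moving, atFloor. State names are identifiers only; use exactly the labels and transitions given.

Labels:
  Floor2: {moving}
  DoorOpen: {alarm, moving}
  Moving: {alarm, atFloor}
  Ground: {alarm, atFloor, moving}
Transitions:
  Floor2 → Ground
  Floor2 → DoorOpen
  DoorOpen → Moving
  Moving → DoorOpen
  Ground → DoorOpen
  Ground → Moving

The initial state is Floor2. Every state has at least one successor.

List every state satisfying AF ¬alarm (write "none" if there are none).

States satisfying ¬alarm: {Floor2}.
States satisfying AF ¬alarm: {Floor2}.

{Floor2}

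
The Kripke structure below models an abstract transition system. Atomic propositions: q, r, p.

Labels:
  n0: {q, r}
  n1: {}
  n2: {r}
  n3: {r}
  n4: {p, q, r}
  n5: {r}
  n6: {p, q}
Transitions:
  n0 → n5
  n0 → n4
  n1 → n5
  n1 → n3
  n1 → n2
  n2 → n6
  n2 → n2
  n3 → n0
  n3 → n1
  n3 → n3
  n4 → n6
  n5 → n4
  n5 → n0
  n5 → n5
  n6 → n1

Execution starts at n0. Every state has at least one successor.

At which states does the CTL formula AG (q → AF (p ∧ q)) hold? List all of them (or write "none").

none

States satisfying q → AF (p ∧ q): {n1, n2, n3, n4, n5, n6}.
States satisfying AG (q → AF (p ∧ q)): ∅.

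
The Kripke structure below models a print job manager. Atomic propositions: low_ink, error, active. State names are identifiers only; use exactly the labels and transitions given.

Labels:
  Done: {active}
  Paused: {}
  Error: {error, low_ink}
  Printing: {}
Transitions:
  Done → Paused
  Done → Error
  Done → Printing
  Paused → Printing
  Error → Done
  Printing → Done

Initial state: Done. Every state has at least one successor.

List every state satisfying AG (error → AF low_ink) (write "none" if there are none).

States satisfying error → AF low_ink: {Done, Paused, Error, Printing}.
States satisfying AG (error → AF low_ink): {Done, Paused, Error, Printing}.

{Done, Paused, Error, Printing}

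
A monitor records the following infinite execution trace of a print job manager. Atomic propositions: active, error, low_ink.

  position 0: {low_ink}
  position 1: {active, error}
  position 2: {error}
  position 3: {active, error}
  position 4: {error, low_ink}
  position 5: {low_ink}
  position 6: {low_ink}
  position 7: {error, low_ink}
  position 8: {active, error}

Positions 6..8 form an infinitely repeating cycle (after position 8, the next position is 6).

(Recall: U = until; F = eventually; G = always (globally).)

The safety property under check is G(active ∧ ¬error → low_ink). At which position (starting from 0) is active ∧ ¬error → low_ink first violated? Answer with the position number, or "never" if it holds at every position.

active ∧ ¬error → low_ink holds at every position 0..8, and those are all the positions the trace ever visits, so the invariant G(active ∧ ¬error → low_ink) is never violated.

never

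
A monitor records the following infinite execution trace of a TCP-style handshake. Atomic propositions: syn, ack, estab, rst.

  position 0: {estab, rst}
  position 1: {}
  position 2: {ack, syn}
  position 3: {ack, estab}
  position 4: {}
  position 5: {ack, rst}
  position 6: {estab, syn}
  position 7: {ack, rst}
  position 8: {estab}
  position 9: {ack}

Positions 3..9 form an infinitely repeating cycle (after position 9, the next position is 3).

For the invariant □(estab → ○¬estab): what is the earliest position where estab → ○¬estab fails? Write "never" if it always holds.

never

estab → ○¬estab holds at every position 0..9, and those are all the positions the trace ever visits, so the invariant □(estab → ○¬estab) is never violated.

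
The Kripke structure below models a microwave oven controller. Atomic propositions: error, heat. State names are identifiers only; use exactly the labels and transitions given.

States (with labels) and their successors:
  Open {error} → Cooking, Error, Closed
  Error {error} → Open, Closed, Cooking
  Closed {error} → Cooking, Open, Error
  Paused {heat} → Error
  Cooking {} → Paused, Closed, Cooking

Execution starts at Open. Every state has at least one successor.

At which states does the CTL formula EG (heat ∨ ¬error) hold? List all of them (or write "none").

States satisfying heat ∨ ¬error: {Paused, Cooking}.
States satisfying EG (heat ∨ ¬error): {Cooking}.

{Cooking}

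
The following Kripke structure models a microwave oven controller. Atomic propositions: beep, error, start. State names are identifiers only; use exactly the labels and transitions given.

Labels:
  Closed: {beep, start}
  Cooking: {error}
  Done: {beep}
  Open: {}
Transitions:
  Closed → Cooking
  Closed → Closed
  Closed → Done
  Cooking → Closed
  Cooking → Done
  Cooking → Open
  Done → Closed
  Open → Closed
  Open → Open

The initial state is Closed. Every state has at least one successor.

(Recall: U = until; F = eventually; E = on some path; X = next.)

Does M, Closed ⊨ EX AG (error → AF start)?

Does not hold

States satisfying AG (error → AF start): ∅.
States satisfying EX AG (error → AF start): ∅.
No suitable path/successor from Closed witnesses the formula.
Closed ∉ Sat(EX AG (error → AF start)).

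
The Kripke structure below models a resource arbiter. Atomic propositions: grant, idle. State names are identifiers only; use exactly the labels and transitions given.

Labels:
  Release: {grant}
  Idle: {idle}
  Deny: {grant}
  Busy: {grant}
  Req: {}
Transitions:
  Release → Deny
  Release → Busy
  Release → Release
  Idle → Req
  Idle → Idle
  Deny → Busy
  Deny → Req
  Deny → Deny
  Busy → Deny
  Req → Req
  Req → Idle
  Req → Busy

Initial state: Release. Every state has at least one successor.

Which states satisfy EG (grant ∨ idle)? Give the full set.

{Release, Idle, Deny, Busy}

States satisfying grant ∨ idle: {Release, Idle, Deny, Busy}.
States satisfying EG (grant ∨ idle): {Release, Idle, Deny, Busy}.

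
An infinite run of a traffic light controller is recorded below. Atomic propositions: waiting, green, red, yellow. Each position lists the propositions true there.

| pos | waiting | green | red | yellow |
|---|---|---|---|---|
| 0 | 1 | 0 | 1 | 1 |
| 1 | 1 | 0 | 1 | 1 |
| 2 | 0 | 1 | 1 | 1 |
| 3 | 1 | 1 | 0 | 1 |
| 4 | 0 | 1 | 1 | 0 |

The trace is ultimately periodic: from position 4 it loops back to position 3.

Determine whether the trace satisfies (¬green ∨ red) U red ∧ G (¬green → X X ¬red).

Does not hold

Walking from position 0: red first holds at position 0, and ¬green ∨ red holds at every earlier position along the way, so (¬green ∨ red) U red holds.
¬green → X X ¬red must hold at every position from 0 onward. It fails at position 0, so G (¬green → X X ¬red) is false.
Positions where ¬green holds: 0, 1.
Check X X ¬red at each: 0→fails, 1→ok.
At position 0: (¬green ∨ red) U red is true; G (¬green → X X ¬red) is false; so (¬green ∨ red) U red ∧ G (¬green → X X ¬red) is false.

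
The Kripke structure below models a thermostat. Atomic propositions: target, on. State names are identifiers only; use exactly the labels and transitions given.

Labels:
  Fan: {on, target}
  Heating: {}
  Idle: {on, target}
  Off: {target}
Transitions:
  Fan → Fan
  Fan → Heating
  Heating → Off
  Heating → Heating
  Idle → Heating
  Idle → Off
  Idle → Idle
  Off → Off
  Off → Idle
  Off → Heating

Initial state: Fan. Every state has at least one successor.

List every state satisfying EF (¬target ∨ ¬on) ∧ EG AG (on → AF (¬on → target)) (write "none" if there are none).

{Fan, Heating, Idle, Off}

States satisfying ¬target ∨ ¬on: {Heating, Off}.
States satisfying EF (¬target ∨ ¬on): {Fan, Heating, Idle, Off}.
States satisfying AG (on → AF (¬on → target)): {Fan, Heating, Idle, Off}.
States satisfying EG AG (on → AF (¬on → target)): {Fan, Heating, Idle, Off}.
States satisfying EF (¬target ∨ ¬on) ∧ EG AG (on → AF (¬on → target)): {Fan, Heating, Idle, Off}.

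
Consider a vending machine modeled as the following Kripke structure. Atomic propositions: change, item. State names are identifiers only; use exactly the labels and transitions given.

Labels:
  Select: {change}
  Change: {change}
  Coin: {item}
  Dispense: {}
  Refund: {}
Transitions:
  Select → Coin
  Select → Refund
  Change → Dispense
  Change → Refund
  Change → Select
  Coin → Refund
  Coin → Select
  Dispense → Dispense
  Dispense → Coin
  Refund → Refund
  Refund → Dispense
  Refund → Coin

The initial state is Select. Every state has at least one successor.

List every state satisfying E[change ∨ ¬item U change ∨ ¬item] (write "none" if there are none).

{Select, Change, Dispense, Refund}

States satisfying change ∨ ¬item: {Select, Change, Dispense, Refund}.
States satisfying E[change ∨ ¬item U change ∨ ¬item]: {Select, Change, Dispense, Refund}.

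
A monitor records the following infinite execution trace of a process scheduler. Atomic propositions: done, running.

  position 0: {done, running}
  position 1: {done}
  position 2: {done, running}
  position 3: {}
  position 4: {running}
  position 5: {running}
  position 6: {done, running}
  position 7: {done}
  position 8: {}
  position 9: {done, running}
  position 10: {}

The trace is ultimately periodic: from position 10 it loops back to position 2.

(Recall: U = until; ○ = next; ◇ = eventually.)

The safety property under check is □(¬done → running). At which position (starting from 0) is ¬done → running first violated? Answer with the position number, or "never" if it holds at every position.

Check ¬done → running at each position in order: 0 ✓, 1 ✓, 2 ✓.
At position 3 the labels are {}, so ¬done → running is false there. This is the first violation.

3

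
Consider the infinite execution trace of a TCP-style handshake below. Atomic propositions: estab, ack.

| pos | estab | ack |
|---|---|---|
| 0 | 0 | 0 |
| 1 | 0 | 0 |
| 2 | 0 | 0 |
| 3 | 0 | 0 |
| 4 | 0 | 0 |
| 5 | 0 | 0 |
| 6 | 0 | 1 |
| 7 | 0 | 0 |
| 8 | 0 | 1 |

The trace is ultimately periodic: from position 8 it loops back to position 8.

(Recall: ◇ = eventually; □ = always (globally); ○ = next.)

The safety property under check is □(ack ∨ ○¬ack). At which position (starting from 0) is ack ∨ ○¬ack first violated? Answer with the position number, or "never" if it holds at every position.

Check ack ∨ ○¬ack at each position in order: 0 ✓, 1 ✓, 2 ✓, 3 ✓, 4 ✓.
At position 5 the labels are {} and the next position 6 has {ack}, so ack ∨ ○¬ack is false there. This is the first violation.

5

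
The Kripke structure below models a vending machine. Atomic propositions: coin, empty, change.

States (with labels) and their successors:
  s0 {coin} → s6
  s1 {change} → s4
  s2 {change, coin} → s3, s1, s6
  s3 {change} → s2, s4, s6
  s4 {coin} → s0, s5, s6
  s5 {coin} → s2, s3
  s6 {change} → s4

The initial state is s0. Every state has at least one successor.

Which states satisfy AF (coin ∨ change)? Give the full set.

States satisfying coin ∨ change: {s0, s1, s2, s3, s4, s5, s6}.
States satisfying AF (coin ∨ change): {s0, s1, s2, s3, s4, s5, s6}.

{s0, s1, s2, s3, s4, s5, s6}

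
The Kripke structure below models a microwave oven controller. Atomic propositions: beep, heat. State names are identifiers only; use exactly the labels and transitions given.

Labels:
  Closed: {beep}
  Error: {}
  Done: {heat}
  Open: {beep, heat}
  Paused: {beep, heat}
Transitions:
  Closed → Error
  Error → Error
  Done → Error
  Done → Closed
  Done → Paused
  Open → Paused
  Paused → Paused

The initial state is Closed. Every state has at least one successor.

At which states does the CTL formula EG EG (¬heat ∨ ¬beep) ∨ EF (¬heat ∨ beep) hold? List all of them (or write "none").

States satisfying EG (¬heat ∨ ¬beep): {Closed, Error, Done}.
States satisfying EG EG (¬heat ∨ ¬beep): {Closed, Error, Done}.
States satisfying ¬heat ∨ beep: {Closed, Error, Open, Paused}.
States satisfying EF (¬heat ∨ beep): {Closed, Error, Done, Open, Paused}.
States satisfying EG EG (¬heat ∨ ¬beep) ∨ EF (¬heat ∨ beep): {Closed, Error, Done, Open, Paused}.

{Closed, Error, Done, Open, Paused}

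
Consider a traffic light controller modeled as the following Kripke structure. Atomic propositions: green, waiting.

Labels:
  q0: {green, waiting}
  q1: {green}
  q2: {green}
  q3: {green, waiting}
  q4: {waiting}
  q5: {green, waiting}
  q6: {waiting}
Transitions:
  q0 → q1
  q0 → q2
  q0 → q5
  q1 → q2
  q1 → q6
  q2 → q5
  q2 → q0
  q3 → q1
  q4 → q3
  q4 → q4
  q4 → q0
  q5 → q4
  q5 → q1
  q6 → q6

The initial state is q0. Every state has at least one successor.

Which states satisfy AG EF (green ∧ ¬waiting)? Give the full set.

States satisfying EF (green ∧ ¬waiting): {q0, q1, q2, q3, q4, q5}.
States satisfying AG EF (green ∧ ¬waiting): ∅.

none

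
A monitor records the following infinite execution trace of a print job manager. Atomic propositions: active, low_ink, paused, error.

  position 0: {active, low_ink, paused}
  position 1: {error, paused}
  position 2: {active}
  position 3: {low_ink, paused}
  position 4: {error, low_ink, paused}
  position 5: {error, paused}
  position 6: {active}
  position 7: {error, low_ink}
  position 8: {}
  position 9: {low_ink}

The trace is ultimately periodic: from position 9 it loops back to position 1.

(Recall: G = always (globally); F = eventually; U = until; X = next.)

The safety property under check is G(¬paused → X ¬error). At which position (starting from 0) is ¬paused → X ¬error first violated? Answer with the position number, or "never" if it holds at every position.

Check ¬paused → X ¬error at each position in order: 0 ✓, 1 ✓, 2 ✓, 3 ✓, 4 ✓, 5 ✓.
At position 6 the labels are {active} and the next position 7 has {error, low_ink}, so ¬paused → X ¬error is false there. This is the first violation.

6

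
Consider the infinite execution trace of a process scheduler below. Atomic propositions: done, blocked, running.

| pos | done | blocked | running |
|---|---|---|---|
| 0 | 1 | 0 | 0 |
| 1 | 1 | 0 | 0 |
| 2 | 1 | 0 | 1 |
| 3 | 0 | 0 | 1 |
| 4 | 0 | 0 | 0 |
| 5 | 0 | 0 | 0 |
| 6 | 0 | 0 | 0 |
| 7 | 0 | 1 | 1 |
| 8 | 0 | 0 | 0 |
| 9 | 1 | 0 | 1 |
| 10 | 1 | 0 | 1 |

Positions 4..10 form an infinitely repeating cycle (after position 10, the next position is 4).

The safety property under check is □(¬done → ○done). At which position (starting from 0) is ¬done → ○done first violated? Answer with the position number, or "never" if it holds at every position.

Check ¬done → ○done at each position in order: 0 ✓, 1 ✓, 2 ✓.
At position 3 the labels are {running} and the next position 4 has {}, so ¬done → ○done is false there. This is the first violation.

3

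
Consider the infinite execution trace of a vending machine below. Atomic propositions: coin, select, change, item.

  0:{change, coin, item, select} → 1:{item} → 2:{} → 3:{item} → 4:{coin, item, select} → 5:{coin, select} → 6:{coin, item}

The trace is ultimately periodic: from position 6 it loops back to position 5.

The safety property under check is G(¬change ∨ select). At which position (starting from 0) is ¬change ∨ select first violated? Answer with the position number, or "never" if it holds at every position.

¬change ∨ select holds at every position 0..6, and those are all the positions the trace ever visits, so the invariant G(¬change ∨ select) is never violated.

never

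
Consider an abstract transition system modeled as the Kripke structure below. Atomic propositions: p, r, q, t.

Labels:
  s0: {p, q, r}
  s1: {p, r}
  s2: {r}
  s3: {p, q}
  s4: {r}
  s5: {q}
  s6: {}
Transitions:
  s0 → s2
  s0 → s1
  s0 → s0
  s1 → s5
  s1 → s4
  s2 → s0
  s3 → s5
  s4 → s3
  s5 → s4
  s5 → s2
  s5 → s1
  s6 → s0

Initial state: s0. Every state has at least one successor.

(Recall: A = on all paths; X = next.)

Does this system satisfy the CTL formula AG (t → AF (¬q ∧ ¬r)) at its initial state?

States satisfying t → AF (¬q ∧ ¬r): {s0, s1, s2, s3, s4, s5, s6}.
States satisfying AG (t → AF (¬q ∧ ¬r)): {s0, s1, s2, s3, s4, s5, s6}.
Every state reachable from s0 satisfies t → AF (¬q ∧ ¬r).
s0 ∈ Sat(AG (t → AF (¬q ∧ ¬r))).

Holds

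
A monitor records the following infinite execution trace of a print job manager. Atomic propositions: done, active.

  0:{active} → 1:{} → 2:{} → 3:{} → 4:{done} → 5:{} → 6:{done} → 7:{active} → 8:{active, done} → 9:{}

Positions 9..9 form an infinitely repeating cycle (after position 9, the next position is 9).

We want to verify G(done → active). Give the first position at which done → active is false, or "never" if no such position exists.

4

Check done → active at each position in order: 0 ✓, 1 ✓, 2 ✓, 3 ✓.
At position 4 the labels are {done}, so done → active is false there. This is the first violation.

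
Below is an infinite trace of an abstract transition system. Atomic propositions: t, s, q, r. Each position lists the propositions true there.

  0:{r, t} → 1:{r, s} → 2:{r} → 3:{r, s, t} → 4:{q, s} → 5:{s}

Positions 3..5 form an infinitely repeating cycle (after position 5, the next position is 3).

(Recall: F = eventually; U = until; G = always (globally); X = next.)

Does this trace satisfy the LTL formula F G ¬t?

No

G ¬t is false at every position 0..5, so it never becomes true and F G ¬t fails.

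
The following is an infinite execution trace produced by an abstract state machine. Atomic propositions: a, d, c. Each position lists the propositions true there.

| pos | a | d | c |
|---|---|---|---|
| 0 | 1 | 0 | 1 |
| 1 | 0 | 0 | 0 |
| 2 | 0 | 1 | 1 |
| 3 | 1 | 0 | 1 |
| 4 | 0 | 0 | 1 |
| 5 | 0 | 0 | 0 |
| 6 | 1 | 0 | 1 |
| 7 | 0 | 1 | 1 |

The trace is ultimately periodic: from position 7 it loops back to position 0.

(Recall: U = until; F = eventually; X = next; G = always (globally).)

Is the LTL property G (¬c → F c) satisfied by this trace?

Holds

¬c → F c holds at every position 0..7, and those are all positions ever visited, so G (¬c → F c) holds.
Positions where ¬c holds: 1, 5.
Check F c at each: 1→ok, 5→ok.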